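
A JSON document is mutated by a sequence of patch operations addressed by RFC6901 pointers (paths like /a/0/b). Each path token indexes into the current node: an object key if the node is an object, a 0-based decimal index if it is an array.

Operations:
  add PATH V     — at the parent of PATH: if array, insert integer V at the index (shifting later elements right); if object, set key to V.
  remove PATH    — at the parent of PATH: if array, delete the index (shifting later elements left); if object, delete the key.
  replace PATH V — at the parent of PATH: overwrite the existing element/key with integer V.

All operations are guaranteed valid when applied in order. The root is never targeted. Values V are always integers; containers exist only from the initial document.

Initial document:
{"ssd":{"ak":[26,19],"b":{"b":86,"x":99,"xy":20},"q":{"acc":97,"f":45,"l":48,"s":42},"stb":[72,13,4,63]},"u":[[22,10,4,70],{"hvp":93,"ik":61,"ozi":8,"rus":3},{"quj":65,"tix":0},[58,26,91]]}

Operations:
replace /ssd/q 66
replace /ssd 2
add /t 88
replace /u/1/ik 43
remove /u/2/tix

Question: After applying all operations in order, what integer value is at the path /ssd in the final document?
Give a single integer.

Answer: 2

Derivation:
After op 1 (replace /ssd/q 66): {"ssd":{"ak":[26,19],"b":{"b":86,"x":99,"xy":20},"q":66,"stb":[72,13,4,63]},"u":[[22,10,4,70],{"hvp":93,"ik":61,"ozi":8,"rus":3},{"quj":65,"tix":0},[58,26,91]]}
After op 2 (replace /ssd 2): {"ssd":2,"u":[[22,10,4,70],{"hvp":93,"ik":61,"ozi":8,"rus":3},{"quj":65,"tix":0},[58,26,91]]}
After op 3 (add /t 88): {"ssd":2,"t":88,"u":[[22,10,4,70],{"hvp":93,"ik":61,"ozi":8,"rus":3},{"quj":65,"tix":0},[58,26,91]]}
After op 4 (replace /u/1/ik 43): {"ssd":2,"t":88,"u":[[22,10,4,70],{"hvp":93,"ik":43,"ozi":8,"rus":3},{"quj":65,"tix":0},[58,26,91]]}
After op 5 (remove /u/2/tix): {"ssd":2,"t":88,"u":[[22,10,4,70],{"hvp":93,"ik":43,"ozi":8,"rus":3},{"quj":65},[58,26,91]]}
Value at /ssd: 2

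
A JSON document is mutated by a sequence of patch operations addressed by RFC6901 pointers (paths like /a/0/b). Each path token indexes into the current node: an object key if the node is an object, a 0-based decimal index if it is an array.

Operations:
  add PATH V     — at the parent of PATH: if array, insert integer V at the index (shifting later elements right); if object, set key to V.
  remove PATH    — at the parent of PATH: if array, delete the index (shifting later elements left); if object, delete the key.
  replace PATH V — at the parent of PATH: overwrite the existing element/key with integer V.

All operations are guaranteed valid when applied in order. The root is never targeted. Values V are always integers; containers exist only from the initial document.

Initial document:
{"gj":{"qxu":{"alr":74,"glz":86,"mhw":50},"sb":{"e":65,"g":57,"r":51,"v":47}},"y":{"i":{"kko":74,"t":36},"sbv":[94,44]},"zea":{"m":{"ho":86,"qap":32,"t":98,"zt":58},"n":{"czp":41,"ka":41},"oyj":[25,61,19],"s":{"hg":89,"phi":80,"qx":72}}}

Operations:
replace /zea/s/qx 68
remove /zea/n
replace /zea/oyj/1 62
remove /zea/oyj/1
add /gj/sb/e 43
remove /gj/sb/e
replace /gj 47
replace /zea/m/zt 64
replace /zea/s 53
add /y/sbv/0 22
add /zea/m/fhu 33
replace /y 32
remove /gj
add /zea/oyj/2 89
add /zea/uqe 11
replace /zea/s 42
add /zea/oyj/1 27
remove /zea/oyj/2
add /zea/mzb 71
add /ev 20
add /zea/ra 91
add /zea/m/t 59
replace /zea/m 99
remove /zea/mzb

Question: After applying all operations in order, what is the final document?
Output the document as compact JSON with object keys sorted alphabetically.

Answer: {"ev":20,"y":32,"zea":{"m":99,"oyj":[25,27,89],"ra":91,"s":42,"uqe":11}}

Derivation:
After op 1 (replace /zea/s/qx 68): {"gj":{"qxu":{"alr":74,"glz":86,"mhw":50},"sb":{"e":65,"g":57,"r":51,"v":47}},"y":{"i":{"kko":74,"t":36},"sbv":[94,44]},"zea":{"m":{"ho":86,"qap":32,"t":98,"zt":58},"n":{"czp":41,"ka":41},"oyj":[25,61,19],"s":{"hg":89,"phi":80,"qx":68}}}
After op 2 (remove /zea/n): {"gj":{"qxu":{"alr":74,"glz":86,"mhw":50},"sb":{"e":65,"g":57,"r":51,"v":47}},"y":{"i":{"kko":74,"t":36},"sbv":[94,44]},"zea":{"m":{"ho":86,"qap":32,"t":98,"zt":58},"oyj":[25,61,19],"s":{"hg":89,"phi":80,"qx":68}}}
After op 3 (replace /zea/oyj/1 62): {"gj":{"qxu":{"alr":74,"glz":86,"mhw":50},"sb":{"e":65,"g":57,"r":51,"v":47}},"y":{"i":{"kko":74,"t":36},"sbv":[94,44]},"zea":{"m":{"ho":86,"qap":32,"t":98,"zt":58},"oyj":[25,62,19],"s":{"hg":89,"phi":80,"qx":68}}}
After op 4 (remove /zea/oyj/1): {"gj":{"qxu":{"alr":74,"glz":86,"mhw":50},"sb":{"e":65,"g":57,"r":51,"v":47}},"y":{"i":{"kko":74,"t":36},"sbv":[94,44]},"zea":{"m":{"ho":86,"qap":32,"t":98,"zt":58},"oyj":[25,19],"s":{"hg":89,"phi":80,"qx":68}}}
After op 5 (add /gj/sb/e 43): {"gj":{"qxu":{"alr":74,"glz":86,"mhw":50},"sb":{"e":43,"g":57,"r":51,"v":47}},"y":{"i":{"kko":74,"t":36},"sbv":[94,44]},"zea":{"m":{"ho":86,"qap":32,"t":98,"zt":58},"oyj":[25,19],"s":{"hg":89,"phi":80,"qx":68}}}
After op 6 (remove /gj/sb/e): {"gj":{"qxu":{"alr":74,"glz":86,"mhw":50},"sb":{"g":57,"r":51,"v":47}},"y":{"i":{"kko":74,"t":36},"sbv":[94,44]},"zea":{"m":{"ho":86,"qap":32,"t":98,"zt":58},"oyj":[25,19],"s":{"hg":89,"phi":80,"qx":68}}}
After op 7 (replace /gj 47): {"gj":47,"y":{"i":{"kko":74,"t":36},"sbv":[94,44]},"zea":{"m":{"ho":86,"qap":32,"t":98,"zt":58},"oyj":[25,19],"s":{"hg":89,"phi":80,"qx":68}}}
After op 8 (replace /zea/m/zt 64): {"gj":47,"y":{"i":{"kko":74,"t":36},"sbv":[94,44]},"zea":{"m":{"ho":86,"qap":32,"t":98,"zt":64},"oyj":[25,19],"s":{"hg":89,"phi":80,"qx":68}}}
After op 9 (replace /zea/s 53): {"gj":47,"y":{"i":{"kko":74,"t":36},"sbv":[94,44]},"zea":{"m":{"ho":86,"qap":32,"t":98,"zt":64},"oyj":[25,19],"s":53}}
After op 10 (add /y/sbv/0 22): {"gj":47,"y":{"i":{"kko":74,"t":36},"sbv":[22,94,44]},"zea":{"m":{"ho":86,"qap":32,"t":98,"zt":64},"oyj":[25,19],"s":53}}
After op 11 (add /zea/m/fhu 33): {"gj":47,"y":{"i":{"kko":74,"t":36},"sbv":[22,94,44]},"zea":{"m":{"fhu":33,"ho":86,"qap":32,"t":98,"zt":64},"oyj":[25,19],"s":53}}
After op 12 (replace /y 32): {"gj":47,"y":32,"zea":{"m":{"fhu":33,"ho":86,"qap":32,"t":98,"zt":64},"oyj":[25,19],"s":53}}
After op 13 (remove /gj): {"y":32,"zea":{"m":{"fhu":33,"ho":86,"qap":32,"t":98,"zt":64},"oyj":[25,19],"s":53}}
After op 14 (add /zea/oyj/2 89): {"y":32,"zea":{"m":{"fhu":33,"ho":86,"qap":32,"t":98,"zt":64},"oyj":[25,19,89],"s":53}}
After op 15 (add /zea/uqe 11): {"y":32,"zea":{"m":{"fhu":33,"ho":86,"qap":32,"t":98,"zt":64},"oyj":[25,19,89],"s":53,"uqe":11}}
After op 16 (replace /zea/s 42): {"y":32,"zea":{"m":{"fhu":33,"ho":86,"qap":32,"t":98,"zt":64},"oyj":[25,19,89],"s":42,"uqe":11}}
After op 17 (add /zea/oyj/1 27): {"y":32,"zea":{"m":{"fhu":33,"ho":86,"qap":32,"t":98,"zt":64},"oyj":[25,27,19,89],"s":42,"uqe":11}}
After op 18 (remove /zea/oyj/2): {"y":32,"zea":{"m":{"fhu":33,"ho":86,"qap":32,"t":98,"zt":64},"oyj":[25,27,89],"s":42,"uqe":11}}
After op 19 (add /zea/mzb 71): {"y":32,"zea":{"m":{"fhu":33,"ho":86,"qap":32,"t":98,"zt":64},"mzb":71,"oyj":[25,27,89],"s":42,"uqe":11}}
After op 20 (add /ev 20): {"ev":20,"y":32,"zea":{"m":{"fhu":33,"ho":86,"qap":32,"t":98,"zt":64},"mzb":71,"oyj":[25,27,89],"s":42,"uqe":11}}
After op 21 (add /zea/ra 91): {"ev":20,"y":32,"zea":{"m":{"fhu":33,"ho":86,"qap":32,"t":98,"zt":64},"mzb":71,"oyj":[25,27,89],"ra":91,"s":42,"uqe":11}}
After op 22 (add /zea/m/t 59): {"ev":20,"y":32,"zea":{"m":{"fhu":33,"ho":86,"qap":32,"t":59,"zt":64},"mzb":71,"oyj":[25,27,89],"ra":91,"s":42,"uqe":11}}
After op 23 (replace /zea/m 99): {"ev":20,"y":32,"zea":{"m":99,"mzb":71,"oyj":[25,27,89],"ra":91,"s":42,"uqe":11}}
After op 24 (remove /zea/mzb): {"ev":20,"y":32,"zea":{"m":99,"oyj":[25,27,89],"ra":91,"s":42,"uqe":11}}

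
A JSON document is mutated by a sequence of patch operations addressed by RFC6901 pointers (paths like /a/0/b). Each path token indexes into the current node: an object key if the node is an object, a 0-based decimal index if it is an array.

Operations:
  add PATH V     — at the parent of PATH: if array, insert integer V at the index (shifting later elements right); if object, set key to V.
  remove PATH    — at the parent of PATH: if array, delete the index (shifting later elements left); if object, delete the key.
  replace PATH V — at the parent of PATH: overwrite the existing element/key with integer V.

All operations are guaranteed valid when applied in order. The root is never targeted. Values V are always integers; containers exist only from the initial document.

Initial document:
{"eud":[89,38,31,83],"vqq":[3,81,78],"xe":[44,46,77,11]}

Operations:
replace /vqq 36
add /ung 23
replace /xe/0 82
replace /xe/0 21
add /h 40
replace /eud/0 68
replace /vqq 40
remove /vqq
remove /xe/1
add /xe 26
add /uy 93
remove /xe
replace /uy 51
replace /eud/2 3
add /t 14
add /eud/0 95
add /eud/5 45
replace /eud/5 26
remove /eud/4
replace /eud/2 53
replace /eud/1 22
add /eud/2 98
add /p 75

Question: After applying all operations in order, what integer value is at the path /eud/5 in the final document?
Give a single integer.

After op 1 (replace /vqq 36): {"eud":[89,38,31,83],"vqq":36,"xe":[44,46,77,11]}
After op 2 (add /ung 23): {"eud":[89,38,31,83],"ung":23,"vqq":36,"xe":[44,46,77,11]}
After op 3 (replace /xe/0 82): {"eud":[89,38,31,83],"ung":23,"vqq":36,"xe":[82,46,77,11]}
After op 4 (replace /xe/0 21): {"eud":[89,38,31,83],"ung":23,"vqq":36,"xe":[21,46,77,11]}
After op 5 (add /h 40): {"eud":[89,38,31,83],"h":40,"ung":23,"vqq":36,"xe":[21,46,77,11]}
After op 6 (replace /eud/0 68): {"eud":[68,38,31,83],"h":40,"ung":23,"vqq":36,"xe":[21,46,77,11]}
After op 7 (replace /vqq 40): {"eud":[68,38,31,83],"h":40,"ung":23,"vqq":40,"xe":[21,46,77,11]}
After op 8 (remove /vqq): {"eud":[68,38,31,83],"h":40,"ung":23,"xe":[21,46,77,11]}
After op 9 (remove /xe/1): {"eud":[68,38,31,83],"h":40,"ung":23,"xe":[21,77,11]}
After op 10 (add /xe 26): {"eud":[68,38,31,83],"h":40,"ung":23,"xe":26}
After op 11 (add /uy 93): {"eud":[68,38,31,83],"h":40,"ung":23,"uy":93,"xe":26}
After op 12 (remove /xe): {"eud":[68,38,31,83],"h":40,"ung":23,"uy":93}
After op 13 (replace /uy 51): {"eud":[68,38,31,83],"h":40,"ung":23,"uy":51}
After op 14 (replace /eud/2 3): {"eud":[68,38,3,83],"h":40,"ung":23,"uy":51}
After op 15 (add /t 14): {"eud":[68,38,3,83],"h":40,"t":14,"ung":23,"uy":51}
After op 16 (add /eud/0 95): {"eud":[95,68,38,3,83],"h":40,"t":14,"ung":23,"uy":51}
After op 17 (add /eud/5 45): {"eud":[95,68,38,3,83,45],"h":40,"t":14,"ung":23,"uy":51}
After op 18 (replace /eud/5 26): {"eud":[95,68,38,3,83,26],"h":40,"t":14,"ung":23,"uy":51}
After op 19 (remove /eud/4): {"eud":[95,68,38,3,26],"h":40,"t":14,"ung":23,"uy":51}
After op 20 (replace /eud/2 53): {"eud":[95,68,53,3,26],"h":40,"t":14,"ung":23,"uy":51}
After op 21 (replace /eud/1 22): {"eud":[95,22,53,3,26],"h":40,"t":14,"ung":23,"uy":51}
After op 22 (add /eud/2 98): {"eud":[95,22,98,53,3,26],"h":40,"t":14,"ung":23,"uy":51}
After op 23 (add /p 75): {"eud":[95,22,98,53,3,26],"h":40,"p":75,"t":14,"ung":23,"uy":51}
Value at /eud/5: 26

Answer: 26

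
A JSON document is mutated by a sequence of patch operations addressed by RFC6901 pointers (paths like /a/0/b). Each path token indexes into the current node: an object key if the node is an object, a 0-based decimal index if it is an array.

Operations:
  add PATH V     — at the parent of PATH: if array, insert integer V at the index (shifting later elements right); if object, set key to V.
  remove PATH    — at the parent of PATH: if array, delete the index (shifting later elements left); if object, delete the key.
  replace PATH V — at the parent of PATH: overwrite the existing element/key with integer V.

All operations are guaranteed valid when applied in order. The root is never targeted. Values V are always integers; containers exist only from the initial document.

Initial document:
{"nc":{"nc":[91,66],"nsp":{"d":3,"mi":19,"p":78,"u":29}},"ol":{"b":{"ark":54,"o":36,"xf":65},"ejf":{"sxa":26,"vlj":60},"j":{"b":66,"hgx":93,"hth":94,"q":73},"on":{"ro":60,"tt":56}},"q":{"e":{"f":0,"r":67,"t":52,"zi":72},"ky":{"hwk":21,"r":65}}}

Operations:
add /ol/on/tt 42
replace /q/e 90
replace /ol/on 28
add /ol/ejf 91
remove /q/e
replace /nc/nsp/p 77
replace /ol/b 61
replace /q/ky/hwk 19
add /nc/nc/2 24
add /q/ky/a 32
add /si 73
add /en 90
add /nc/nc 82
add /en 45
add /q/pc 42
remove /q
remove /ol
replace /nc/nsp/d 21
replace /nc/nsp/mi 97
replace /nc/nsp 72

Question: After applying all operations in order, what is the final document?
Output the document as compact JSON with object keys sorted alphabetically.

After op 1 (add /ol/on/tt 42): {"nc":{"nc":[91,66],"nsp":{"d":3,"mi":19,"p":78,"u":29}},"ol":{"b":{"ark":54,"o":36,"xf":65},"ejf":{"sxa":26,"vlj":60},"j":{"b":66,"hgx":93,"hth":94,"q":73},"on":{"ro":60,"tt":42}},"q":{"e":{"f":0,"r":67,"t":52,"zi":72},"ky":{"hwk":21,"r":65}}}
After op 2 (replace /q/e 90): {"nc":{"nc":[91,66],"nsp":{"d":3,"mi":19,"p":78,"u":29}},"ol":{"b":{"ark":54,"o":36,"xf":65},"ejf":{"sxa":26,"vlj":60},"j":{"b":66,"hgx":93,"hth":94,"q":73},"on":{"ro":60,"tt":42}},"q":{"e":90,"ky":{"hwk":21,"r":65}}}
After op 3 (replace /ol/on 28): {"nc":{"nc":[91,66],"nsp":{"d":3,"mi":19,"p":78,"u":29}},"ol":{"b":{"ark":54,"o":36,"xf":65},"ejf":{"sxa":26,"vlj":60},"j":{"b":66,"hgx":93,"hth":94,"q":73},"on":28},"q":{"e":90,"ky":{"hwk":21,"r":65}}}
After op 4 (add /ol/ejf 91): {"nc":{"nc":[91,66],"nsp":{"d":3,"mi":19,"p":78,"u":29}},"ol":{"b":{"ark":54,"o":36,"xf":65},"ejf":91,"j":{"b":66,"hgx":93,"hth":94,"q":73},"on":28},"q":{"e":90,"ky":{"hwk":21,"r":65}}}
After op 5 (remove /q/e): {"nc":{"nc":[91,66],"nsp":{"d":3,"mi":19,"p":78,"u":29}},"ol":{"b":{"ark":54,"o":36,"xf":65},"ejf":91,"j":{"b":66,"hgx":93,"hth":94,"q":73},"on":28},"q":{"ky":{"hwk":21,"r":65}}}
After op 6 (replace /nc/nsp/p 77): {"nc":{"nc":[91,66],"nsp":{"d":3,"mi":19,"p":77,"u":29}},"ol":{"b":{"ark":54,"o":36,"xf":65},"ejf":91,"j":{"b":66,"hgx":93,"hth":94,"q":73},"on":28},"q":{"ky":{"hwk":21,"r":65}}}
After op 7 (replace /ol/b 61): {"nc":{"nc":[91,66],"nsp":{"d":3,"mi":19,"p":77,"u":29}},"ol":{"b":61,"ejf":91,"j":{"b":66,"hgx":93,"hth":94,"q":73},"on":28},"q":{"ky":{"hwk":21,"r":65}}}
After op 8 (replace /q/ky/hwk 19): {"nc":{"nc":[91,66],"nsp":{"d":3,"mi":19,"p":77,"u":29}},"ol":{"b":61,"ejf":91,"j":{"b":66,"hgx":93,"hth":94,"q":73},"on":28},"q":{"ky":{"hwk":19,"r":65}}}
After op 9 (add /nc/nc/2 24): {"nc":{"nc":[91,66,24],"nsp":{"d":3,"mi":19,"p":77,"u":29}},"ol":{"b":61,"ejf":91,"j":{"b":66,"hgx":93,"hth":94,"q":73},"on":28},"q":{"ky":{"hwk":19,"r":65}}}
After op 10 (add /q/ky/a 32): {"nc":{"nc":[91,66,24],"nsp":{"d":3,"mi":19,"p":77,"u":29}},"ol":{"b":61,"ejf":91,"j":{"b":66,"hgx":93,"hth":94,"q":73},"on":28},"q":{"ky":{"a":32,"hwk":19,"r":65}}}
After op 11 (add /si 73): {"nc":{"nc":[91,66,24],"nsp":{"d":3,"mi":19,"p":77,"u":29}},"ol":{"b":61,"ejf":91,"j":{"b":66,"hgx":93,"hth":94,"q":73},"on":28},"q":{"ky":{"a":32,"hwk":19,"r":65}},"si":73}
After op 12 (add /en 90): {"en":90,"nc":{"nc":[91,66,24],"nsp":{"d":3,"mi":19,"p":77,"u":29}},"ol":{"b":61,"ejf":91,"j":{"b":66,"hgx":93,"hth":94,"q":73},"on":28},"q":{"ky":{"a":32,"hwk":19,"r":65}},"si":73}
After op 13 (add /nc/nc 82): {"en":90,"nc":{"nc":82,"nsp":{"d":3,"mi":19,"p":77,"u":29}},"ol":{"b":61,"ejf":91,"j":{"b":66,"hgx":93,"hth":94,"q":73},"on":28},"q":{"ky":{"a":32,"hwk":19,"r":65}},"si":73}
After op 14 (add /en 45): {"en":45,"nc":{"nc":82,"nsp":{"d":3,"mi":19,"p":77,"u":29}},"ol":{"b":61,"ejf":91,"j":{"b":66,"hgx":93,"hth":94,"q":73},"on":28},"q":{"ky":{"a":32,"hwk":19,"r":65}},"si":73}
After op 15 (add /q/pc 42): {"en":45,"nc":{"nc":82,"nsp":{"d":3,"mi":19,"p":77,"u":29}},"ol":{"b":61,"ejf":91,"j":{"b":66,"hgx":93,"hth":94,"q":73},"on":28},"q":{"ky":{"a":32,"hwk":19,"r":65},"pc":42},"si":73}
After op 16 (remove /q): {"en":45,"nc":{"nc":82,"nsp":{"d":3,"mi":19,"p":77,"u":29}},"ol":{"b":61,"ejf":91,"j":{"b":66,"hgx":93,"hth":94,"q":73},"on":28},"si":73}
After op 17 (remove /ol): {"en":45,"nc":{"nc":82,"nsp":{"d":3,"mi":19,"p":77,"u":29}},"si":73}
After op 18 (replace /nc/nsp/d 21): {"en":45,"nc":{"nc":82,"nsp":{"d":21,"mi":19,"p":77,"u":29}},"si":73}
After op 19 (replace /nc/nsp/mi 97): {"en":45,"nc":{"nc":82,"nsp":{"d":21,"mi":97,"p":77,"u":29}},"si":73}
After op 20 (replace /nc/nsp 72): {"en":45,"nc":{"nc":82,"nsp":72},"si":73}

Answer: {"en":45,"nc":{"nc":82,"nsp":72},"si":73}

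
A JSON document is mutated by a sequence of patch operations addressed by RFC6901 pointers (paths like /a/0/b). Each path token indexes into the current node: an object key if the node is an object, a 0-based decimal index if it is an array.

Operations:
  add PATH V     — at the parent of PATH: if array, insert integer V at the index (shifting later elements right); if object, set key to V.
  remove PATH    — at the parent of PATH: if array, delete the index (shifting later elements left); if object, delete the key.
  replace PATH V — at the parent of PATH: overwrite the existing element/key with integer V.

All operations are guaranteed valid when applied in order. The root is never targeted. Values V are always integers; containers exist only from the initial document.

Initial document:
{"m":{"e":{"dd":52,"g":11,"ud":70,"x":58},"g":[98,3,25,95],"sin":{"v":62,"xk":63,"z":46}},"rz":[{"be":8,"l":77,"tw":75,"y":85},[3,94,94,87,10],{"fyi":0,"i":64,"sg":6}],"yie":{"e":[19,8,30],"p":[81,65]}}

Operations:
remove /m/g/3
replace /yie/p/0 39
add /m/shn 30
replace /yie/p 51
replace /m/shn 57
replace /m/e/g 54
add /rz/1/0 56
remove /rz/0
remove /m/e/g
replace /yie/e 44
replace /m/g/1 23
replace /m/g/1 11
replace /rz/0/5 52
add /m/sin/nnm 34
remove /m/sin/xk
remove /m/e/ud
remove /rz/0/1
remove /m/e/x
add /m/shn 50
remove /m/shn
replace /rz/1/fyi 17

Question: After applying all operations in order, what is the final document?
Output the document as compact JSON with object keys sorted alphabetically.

After op 1 (remove /m/g/3): {"m":{"e":{"dd":52,"g":11,"ud":70,"x":58},"g":[98,3,25],"sin":{"v":62,"xk":63,"z":46}},"rz":[{"be":8,"l":77,"tw":75,"y":85},[3,94,94,87,10],{"fyi":0,"i":64,"sg":6}],"yie":{"e":[19,8,30],"p":[81,65]}}
After op 2 (replace /yie/p/0 39): {"m":{"e":{"dd":52,"g":11,"ud":70,"x":58},"g":[98,3,25],"sin":{"v":62,"xk":63,"z":46}},"rz":[{"be":8,"l":77,"tw":75,"y":85},[3,94,94,87,10],{"fyi":0,"i":64,"sg":6}],"yie":{"e":[19,8,30],"p":[39,65]}}
After op 3 (add /m/shn 30): {"m":{"e":{"dd":52,"g":11,"ud":70,"x":58},"g":[98,3,25],"shn":30,"sin":{"v":62,"xk":63,"z":46}},"rz":[{"be":8,"l":77,"tw":75,"y":85},[3,94,94,87,10],{"fyi":0,"i":64,"sg":6}],"yie":{"e":[19,8,30],"p":[39,65]}}
After op 4 (replace /yie/p 51): {"m":{"e":{"dd":52,"g":11,"ud":70,"x":58},"g":[98,3,25],"shn":30,"sin":{"v":62,"xk":63,"z":46}},"rz":[{"be":8,"l":77,"tw":75,"y":85},[3,94,94,87,10],{"fyi":0,"i":64,"sg":6}],"yie":{"e":[19,8,30],"p":51}}
After op 5 (replace /m/shn 57): {"m":{"e":{"dd":52,"g":11,"ud":70,"x":58},"g":[98,3,25],"shn":57,"sin":{"v":62,"xk":63,"z":46}},"rz":[{"be":8,"l":77,"tw":75,"y":85},[3,94,94,87,10],{"fyi":0,"i":64,"sg":6}],"yie":{"e":[19,8,30],"p":51}}
After op 6 (replace /m/e/g 54): {"m":{"e":{"dd":52,"g":54,"ud":70,"x":58},"g":[98,3,25],"shn":57,"sin":{"v":62,"xk":63,"z":46}},"rz":[{"be":8,"l":77,"tw":75,"y":85},[3,94,94,87,10],{"fyi":0,"i":64,"sg":6}],"yie":{"e":[19,8,30],"p":51}}
After op 7 (add /rz/1/0 56): {"m":{"e":{"dd":52,"g":54,"ud":70,"x":58},"g":[98,3,25],"shn":57,"sin":{"v":62,"xk":63,"z":46}},"rz":[{"be":8,"l":77,"tw":75,"y":85},[56,3,94,94,87,10],{"fyi":0,"i":64,"sg":6}],"yie":{"e":[19,8,30],"p":51}}
After op 8 (remove /rz/0): {"m":{"e":{"dd":52,"g":54,"ud":70,"x":58},"g":[98,3,25],"shn":57,"sin":{"v":62,"xk":63,"z":46}},"rz":[[56,3,94,94,87,10],{"fyi":0,"i":64,"sg":6}],"yie":{"e":[19,8,30],"p":51}}
After op 9 (remove /m/e/g): {"m":{"e":{"dd":52,"ud":70,"x":58},"g":[98,3,25],"shn":57,"sin":{"v":62,"xk":63,"z":46}},"rz":[[56,3,94,94,87,10],{"fyi":0,"i":64,"sg":6}],"yie":{"e":[19,8,30],"p":51}}
After op 10 (replace /yie/e 44): {"m":{"e":{"dd":52,"ud":70,"x":58},"g":[98,3,25],"shn":57,"sin":{"v":62,"xk":63,"z":46}},"rz":[[56,3,94,94,87,10],{"fyi":0,"i":64,"sg":6}],"yie":{"e":44,"p":51}}
After op 11 (replace /m/g/1 23): {"m":{"e":{"dd":52,"ud":70,"x":58},"g":[98,23,25],"shn":57,"sin":{"v":62,"xk":63,"z":46}},"rz":[[56,3,94,94,87,10],{"fyi":0,"i":64,"sg":6}],"yie":{"e":44,"p":51}}
After op 12 (replace /m/g/1 11): {"m":{"e":{"dd":52,"ud":70,"x":58},"g":[98,11,25],"shn":57,"sin":{"v":62,"xk":63,"z":46}},"rz":[[56,3,94,94,87,10],{"fyi":0,"i":64,"sg":6}],"yie":{"e":44,"p":51}}
After op 13 (replace /rz/0/5 52): {"m":{"e":{"dd":52,"ud":70,"x":58},"g":[98,11,25],"shn":57,"sin":{"v":62,"xk":63,"z":46}},"rz":[[56,3,94,94,87,52],{"fyi":0,"i":64,"sg":6}],"yie":{"e":44,"p":51}}
After op 14 (add /m/sin/nnm 34): {"m":{"e":{"dd":52,"ud":70,"x":58},"g":[98,11,25],"shn":57,"sin":{"nnm":34,"v":62,"xk":63,"z":46}},"rz":[[56,3,94,94,87,52],{"fyi":0,"i":64,"sg":6}],"yie":{"e":44,"p":51}}
After op 15 (remove /m/sin/xk): {"m":{"e":{"dd":52,"ud":70,"x":58},"g":[98,11,25],"shn":57,"sin":{"nnm":34,"v":62,"z":46}},"rz":[[56,3,94,94,87,52],{"fyi":0,"i":64,"sg":6}],"yie":{"e":44,"p":51}}
After op 16 (remove /m/e/ud): {"m":{"e":{"dd":52,"x":58},"g":[98,11,25],"shn":57,"sin":{"nnm":34,"v":62,"z":46}},"rz":[[56,3,94,94,87,52],{"fyi":0,"i":64,"sg":6}],"yie":{"e":44,"p":51}}
After op 17 (remove /rz/0/1): {"m":{"e":{"dd":52,"x":58},"g":[98,11,25],"shn":57,"sin":{"nnm":34,"v":62,"z":46}},"rz":[[56,94,94,87,52],{"fyi":0,"i":64,"sg":6}],"yie":{"e":44,"p":51}}
After op 18 (remove /m/e/x): {"m":{"e":{"dd":52},"g":[98,11,25],"shn":57,"sin":{"nnm":34,"v":62,"z":46}},"rz":[[56,94,94,87,52],{"fyi":0,"i":64,"sg":6}],"yie":{"e":44,"p":51}}
After op 19 (add /m/shn 50): {"m":{"e":{"dd":52},"g":[98,11,25],"shn":50,"sin":{"nnm":34,"v":62,"z":46}},"rz":[[56,94,94,87,52],{"fyi":0,"i":64,"sg":6}],"yie":{"e":44,"p":51}}
After op 20 (remove /m/shn): {"m":{"e":{"dd":52},"g":[98,11,25],"sin":{"nnm":34,"v":62,"z":46}},"rz":[[56,94,94,87,52],{"fyi":0,"i":64,"sg":6}],"yie":{"e":44,"p":51}}
After op 21 (replace /rz/1/fyi 17): {"m":{"e":{"dd":52},"g":[98,11,25],"sin":{"nnm":34,"v":62,"z":46}},"rz":[[56,94,94,87,52],{"fyi":17,"i":64,"sg":6}],"yie":{"e":44,"p":51}}

Answer: {"m":{"e":{"dd":52},"g":[98,11,25],"sin":{"nnm":34,"v":62,"z":46}},"rz":[[56,94,94,87,52],{"fyi":17,"i":64,"sg":6}],"yie":{"e":44,"p":51}}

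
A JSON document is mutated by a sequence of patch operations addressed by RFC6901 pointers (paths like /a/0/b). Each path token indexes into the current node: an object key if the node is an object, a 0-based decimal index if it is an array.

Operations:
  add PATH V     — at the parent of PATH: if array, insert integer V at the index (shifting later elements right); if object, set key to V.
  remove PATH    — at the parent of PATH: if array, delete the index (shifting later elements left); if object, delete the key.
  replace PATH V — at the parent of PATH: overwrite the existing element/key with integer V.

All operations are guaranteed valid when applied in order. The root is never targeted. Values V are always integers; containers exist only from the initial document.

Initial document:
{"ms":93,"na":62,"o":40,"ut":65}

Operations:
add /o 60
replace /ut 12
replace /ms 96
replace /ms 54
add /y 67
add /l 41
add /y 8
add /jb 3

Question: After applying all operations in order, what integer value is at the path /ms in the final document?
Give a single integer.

After op 1 (add /o 60): {"ms":93,"na":62,"o":60,"ut":65}
After op 2 (replace /ut 12): {"ms":93,"na":62,"o":60,"ut":12}
After op 3 (replace /ms 96): {"ms":96,"na":62,"o":60,"ut":12}
After op 4 (replace /ms 54): {"ms":54,"na":62,"o":60,"ut":12}
After op 5 (add /y 67): {"ms":54,"na":62,"o":60,"ut":12,"y":67}
After op 6 (add /l 41): {"l":41,"ms":54,"na":62,"o":60,"ut":12,"y":67}
After op 7 (add /y 8): {"l":41,"ms":54,"na":62,"o":60,"ut":12,"y":8}
After op 8 (add /jb 3): {"jb":3,"l":41,"ms":54,"na":62,"o":60,"ut":12,"y":8}
Value at /ms: 54

Answer: 54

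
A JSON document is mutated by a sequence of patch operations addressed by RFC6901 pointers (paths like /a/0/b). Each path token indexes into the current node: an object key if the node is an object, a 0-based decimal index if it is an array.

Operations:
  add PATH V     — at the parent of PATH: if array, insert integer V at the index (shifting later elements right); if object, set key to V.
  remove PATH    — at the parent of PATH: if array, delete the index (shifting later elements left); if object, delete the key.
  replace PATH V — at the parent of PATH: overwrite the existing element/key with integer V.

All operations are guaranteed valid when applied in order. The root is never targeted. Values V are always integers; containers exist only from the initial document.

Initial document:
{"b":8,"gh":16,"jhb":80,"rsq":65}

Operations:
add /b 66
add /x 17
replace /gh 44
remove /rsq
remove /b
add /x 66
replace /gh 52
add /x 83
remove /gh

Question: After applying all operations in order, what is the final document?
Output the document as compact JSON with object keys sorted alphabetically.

After op 1 (add /b 66): {"b":66,"gh":16,"jhb":80,"rsq":65}
After op 2 (add /x 17): {"b":66,"gh":16,"jhb":80,"rsq":65,"x":17}
After op 3 (replace /gh 44): {"b":66,"gh":44,"jhb":80,"rsq":65,"x":17}
After op 4 (remove /rsq): {"b":66,"gh":44,"jhb":80,"x":17}
After op 5 (remove /b): {"gh":44,"jhb":80,"x":17}
After op 6 (add /x 66): {"gh":44,"jhb":80,"x":66}
After op 7 (replace /gh 52): {"gh":52,"jhb":80,"x":66}
After op 8 (add /x 83): {"gh":52,"jhb":80,"x":83}
After op 9 (remove /gh): {"jhb":80,"x":83}

Answer: {"jhb":80,"x":83}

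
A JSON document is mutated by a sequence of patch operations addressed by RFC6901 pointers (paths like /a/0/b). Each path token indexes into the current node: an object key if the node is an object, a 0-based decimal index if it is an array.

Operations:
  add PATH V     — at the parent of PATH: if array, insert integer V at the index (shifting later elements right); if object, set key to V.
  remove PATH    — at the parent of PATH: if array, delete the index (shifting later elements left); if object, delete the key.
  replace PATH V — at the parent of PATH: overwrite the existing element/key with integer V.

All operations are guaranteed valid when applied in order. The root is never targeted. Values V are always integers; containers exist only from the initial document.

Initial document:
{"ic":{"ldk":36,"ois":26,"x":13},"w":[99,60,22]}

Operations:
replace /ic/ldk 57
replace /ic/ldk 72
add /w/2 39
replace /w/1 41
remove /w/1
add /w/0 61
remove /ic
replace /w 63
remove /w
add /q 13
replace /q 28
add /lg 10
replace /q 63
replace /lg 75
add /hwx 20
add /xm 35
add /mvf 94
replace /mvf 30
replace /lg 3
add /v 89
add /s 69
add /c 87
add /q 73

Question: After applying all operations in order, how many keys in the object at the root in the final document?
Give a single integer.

Answer: 8

Derivation:
After op 1 (replace /ic/ldk 57): {"ic":{"ldk":57,"ois":26,"x":13},"w":[99,60,22]}
After op 2 (replace /ic/ldk 72): {"ic":{"ldk":72,"ois":26,"x":13},"w":[99,60,22]}
After op 3 (add /w/2 39): {"ic":{"ldk":72,"ois":26,"x":13},"w":[99,60,39,22]}
After op 4 (replace /w/1 41): {"ic":{"ldk":72,"ois":26,"x":13},"w":[99,41,39,22]}
After op 5 (remove /w/1): {"ic":{"ldk":72,"ois":26,"x":13},"w":[99,39,22]}
After op 6 (add /w/0 61): {"ic":{"ldk":72,"ois":26,"x":13},"w":[61,99,39,22]}
After op 7 (remove /ic): {"w":[61,99,39,22]}
After op 8 (replace /w 63): {"w":63}
After op 9 (remove /w): {}
After op 10 (add /q 13): {"q":13}
After op 11 (replace /q 28): {"q":28}
After op 12 (add /lg 10): {"lg":10,"q":28}
After op 13 (replace /q 63): {"lg":10,"q":63}
After op 14 (replace /lg 75): {"lg":75,"q":63}
After op 15 (add /hwx 20): {"hwx":20,"lg":75,"q":63}
After op 16 (add /xm 35): {"hwx":20,"lg":75,"q":63,"xm":35}
After op 17 (add /mvf 94): {"hwx":20,"lg":75,"mvf":94,"q":63,"xm":35}
After op 18 (replace /mvf 30): {"hwx":20,"lg":75,"mvf":30,"q":63,"xm":35}
After op 19 (replace /lg 3): {"hwx":20,"lg":3,"mvf":30,"q":63,"xm":35}
After op 20 (add /v 89): {"hwx":20,"lg":3,"mvf":30,"q":63,"v":89,"xm":35}
After op 21 (add /s 69): {"hwx":20,"lg":3,"mvf":30,"q":63,"s":69,"v":89,"xm":35}
After op 22 (add /c 87): {"c":87,"hwx":20,"lg":3,"mvf":30,"q":63,"s":69,"v":89,"xm":35}
After op 23 (add /q 73): {"c":87,"hwx":20,"lg":3,"mvf":30,"q":73,"s":69,"v":89,"xm":35}
Size at the root: 8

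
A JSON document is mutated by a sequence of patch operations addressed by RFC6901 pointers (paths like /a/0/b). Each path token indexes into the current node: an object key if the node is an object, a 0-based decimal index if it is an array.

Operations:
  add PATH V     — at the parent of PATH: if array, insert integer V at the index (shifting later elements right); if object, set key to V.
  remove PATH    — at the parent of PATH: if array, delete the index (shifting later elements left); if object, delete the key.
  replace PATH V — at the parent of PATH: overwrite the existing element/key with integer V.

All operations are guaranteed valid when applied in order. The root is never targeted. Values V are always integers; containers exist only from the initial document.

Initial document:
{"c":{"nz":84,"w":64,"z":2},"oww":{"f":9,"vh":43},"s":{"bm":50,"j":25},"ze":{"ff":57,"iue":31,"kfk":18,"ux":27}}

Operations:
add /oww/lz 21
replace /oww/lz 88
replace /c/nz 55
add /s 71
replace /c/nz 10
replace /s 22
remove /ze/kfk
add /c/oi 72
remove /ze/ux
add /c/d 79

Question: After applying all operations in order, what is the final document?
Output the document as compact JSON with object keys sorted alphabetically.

Answer: {"c":{"d":79,"nz":10,"oi":72,"w":64,"z":2},"oww":{"f":9,"lz":88,"vh":43},"s":22,"ze":{"ff":57,"iue":31}}

Derivation:
After op 1 (add /oww/lz 21): {"c":{"nz":84,"w":64,"z":2},"oww":{"f":9,"lz":21,"vh":43},"s":{"bm":50,"j":25},"ze":{"ff":57,"iue":31,"kfk":18,"ux":27}}
After op 2 (replace /oww/lz 88): {"c":{"nz":84,"w":64,"z":2},"oww":{"f":9,"lz":88,"vh":43},"s":{"bm":50,"j":25},"ze":{"ff":57,"iue":31,"kfk":18,"ux":27}}
After op 3 (replace /c/nz 55): {"c":{"nz":55,"w":64,"z":2},"oww":{"f":9,"lz":88,"vh":43},"s":{"bm":50,"j":25},"ze":{"ff":57,"iue":31,"kfk":18,"ux":27}}
After op 4 (add /s 71): {"c":{"nz":55,"w":64,"z":2},"oww":{"f":9,"lz":88,"vh":43},"s":71,"ze":{"ff":57,"iue":31,"kfk":18,"ux":27}}
After op 5 (replace /c/nz 10): {"c":{"nz":10,"w":64,"z":2},"oww":{"f":9,"lz":88,"vh":43},"s":71,"ze":{"ff":57,"iue":31,"kfk":18,"ux":27}}
After op 6 (replace /s 22): {"c":{"nz":10,"w":64,"z":2},"oww":{"f":9,"lz":88,"vh":43},"s":22,"ze":{"ff":57,"iue":31,"kfk":18,"ux":27}}
After op 7 (remove /ze/kfk): {"c":{"nz":10,"w":64,"z":2},"oww":{"f":9,"lz":88,"vh":43},"s":22,"ze":{"ff":57,"iue":31,"ux":27}}
After op 8 (add /c/oi 72): {"c":{"nz":10,"oi":72,"w":64,"z":2},"oww":{"f":9,"lz":88,"vh":43},"s":22,"ze":{"ff":57,"iue":31,"ux":27}}
After op 9 (remove /ze/ux): {"c":{"nz":10,"oi":72,"w":64,"z":2},"oww":{"f":9,"lz":88,"vh":43},"s":22,"ze":{"ff":57,"iue":31}}
After op 10 (add /c/d 79): {"c":{"d":79,"nz":10,"oi":72,"w":64,"z":2},"oww":{"f":9,"lz":88,"vh":43},"s":22,"ze":{"ff":57,"iue":31}}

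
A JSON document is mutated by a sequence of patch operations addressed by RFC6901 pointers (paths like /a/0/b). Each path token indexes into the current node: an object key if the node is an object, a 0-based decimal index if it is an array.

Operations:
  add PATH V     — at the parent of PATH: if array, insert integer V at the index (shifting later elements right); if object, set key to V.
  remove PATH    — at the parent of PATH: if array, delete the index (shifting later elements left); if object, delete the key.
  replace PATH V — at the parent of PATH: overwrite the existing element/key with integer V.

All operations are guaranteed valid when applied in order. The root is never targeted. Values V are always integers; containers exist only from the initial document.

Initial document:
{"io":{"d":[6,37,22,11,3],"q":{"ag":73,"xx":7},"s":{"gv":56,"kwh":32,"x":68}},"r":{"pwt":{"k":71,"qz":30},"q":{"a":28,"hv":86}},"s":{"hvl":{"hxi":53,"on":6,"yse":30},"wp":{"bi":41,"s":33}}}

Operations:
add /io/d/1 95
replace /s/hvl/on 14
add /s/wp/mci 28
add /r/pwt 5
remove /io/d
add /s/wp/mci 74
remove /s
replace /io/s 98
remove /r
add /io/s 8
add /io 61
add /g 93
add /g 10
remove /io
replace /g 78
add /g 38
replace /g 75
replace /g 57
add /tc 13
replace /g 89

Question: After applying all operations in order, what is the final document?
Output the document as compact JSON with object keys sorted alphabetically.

After op 1 (add /io/d/1 95): {"io":{"d":[6,95,37,22,11,3],"q":{"ag":73,"xx":7},"s":{"gv":56,"kwh":32,"x":68}},"r":{"pwt":{"k":71,"qz":30},"q":{"a":28,"hv":86}},"s":{"hvl":{"hxi":53,"on":6,"yse":30},"wp":{"bi":41,"s":33}}}
After op 2 (replace /s/hvl/on 14): {"io":{"d":[6,95,37,22,11,3],"q":{"ag":73,"xx":7},"s":{"gv":56,"kwh":32,"x":68}},"r":{"pwt":{"k":71,"qz":30},"q":{"a":28,"hv":86}},"s":{"hvl":{"hxi":53,"on":14,"yse":30},"wp":{"bi":41,"s":33}}}
After op 3 (add /s/wp/mci 28): {"io":{"d":[6,95,37,22,11,3],"q":{"ag":73,"xx":7},"s":{"gv":56,"kwh":32,"x":68}},"r":{"pwt":{"k":71,"qz":30},"q":{"a":28,"hv":86}},"s":{"hvl":{"hxi":53,"on":14,"yse":30},"wp":{"bi":41,"mci":28,"s":33}}}
After op 4 (add /r/pwt 5): {"io":{"d":[6,95,37,22,11,3],"q":{"ag":73,"xx":7},"s":{"gv":56,"kwh":32,"x":68}},"r":{"pwt":5,"q":{"a":28,"hv":86}},"s":{"hvl":{"hxi":53,"on":14,"yse":30},"wp":{"bi":41,"mci":28,"s":33}}}
After op 5 (remove /io/d): {"io":{"q":{"ag":73,"xx":7},"s":{"gv":56,"kwh":32,"x":68}},"r":{"pwt":5,"q":{"a":28,"hv":86}},"s":{"hvl":{"hxi":53,"on":14,"yse":30},"wp":{"bi":41,"mci":28,"s":33}}}
After op 6 (add /s/wp/mci 74): {"io":{"q":{"ag":73,"xx":7},"s":{"gv":56,"kwh":32,"x":68}},"r":{"pwt":5,"q":{"a":28,"hv":86}},"s":{"hvl":{"hxi":53,"on":14,"yse":30},"wp":{"bi":41,"mci":74,"s":33}}}
After op 7 (remove /s): {"io":{"q":{"ag":73,"xx":7},"s":{"gv":56,"kwh":32,"x":68}},"r":{"pwt":5,"q":{"a":28,"hv":86}}}
After op 8 (replace /io/s 98): {"io":{"q":{"ag":73,"xx":7},"s":98},"r":{"pwt":5,"q":{"a":28,"hv":86}}}
After op 9 (remove /r): {"io":{"q":{"ag":73,"xx":7},"s":98}}
After op 10 (add /io/s 8): {"io":{"q":{"ag":73,"xx":7},"s":8}}
After op 11 (add /io 61): {"io":61}
After op 12 (add /g 93): {"g":93,"io":61}
After op 13 (add /g 10): {"g":10,"io":61}
After op 14 (remove /io): {"g":10}
After op 15 (replace /g 78): {"g":78}
After op 16 (add /g 38): {"g":38}
After op 17 (replace /g 75): {"g":75}
After op 18 (replace /g 57): {"g":57}
After op 19 (add /tc 13): {"g":57,"tc":13}
After op 20 (replace /g 89): {"g":89,"tc":13}

Answer: {"g":89,"tc":13}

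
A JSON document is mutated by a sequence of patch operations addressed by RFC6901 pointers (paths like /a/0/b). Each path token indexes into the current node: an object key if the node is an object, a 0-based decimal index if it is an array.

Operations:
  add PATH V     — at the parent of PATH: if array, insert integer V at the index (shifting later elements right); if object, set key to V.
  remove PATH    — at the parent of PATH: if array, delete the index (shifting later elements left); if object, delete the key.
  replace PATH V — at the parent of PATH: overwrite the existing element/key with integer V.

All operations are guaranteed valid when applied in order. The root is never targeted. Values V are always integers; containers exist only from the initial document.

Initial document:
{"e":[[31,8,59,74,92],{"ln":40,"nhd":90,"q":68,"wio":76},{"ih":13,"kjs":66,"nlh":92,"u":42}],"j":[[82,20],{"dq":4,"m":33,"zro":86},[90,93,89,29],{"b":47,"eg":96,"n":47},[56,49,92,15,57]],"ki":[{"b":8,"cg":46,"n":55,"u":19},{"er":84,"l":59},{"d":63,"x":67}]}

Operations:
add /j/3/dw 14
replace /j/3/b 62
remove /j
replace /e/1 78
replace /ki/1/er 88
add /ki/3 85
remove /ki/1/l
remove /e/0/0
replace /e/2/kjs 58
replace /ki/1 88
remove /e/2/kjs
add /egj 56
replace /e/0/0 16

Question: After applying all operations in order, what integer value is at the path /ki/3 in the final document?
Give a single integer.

After op 1 (add /j/3/dw 14): {"e":[[31,8,59,74,92],{"ln":40,"nhd":90,"q":68,"wio":76},{"ih":13,"kjs":66,"nlh":92,"u":42}],"j":[[82,20],{"dq":4,"m":33,"zro":86},[90,93,89,29],{"b":47,"dw":14,"eg":96,"n":47},[56,49,92,15,57]],"ki":[{"b":8,"cg":46,"n":55,"u":19},{"er":84,"l":59},{"d":63,"x":67}]}
After op 2 (replace /j/3/b 62): {"e":[[31,8,59,74,92],{"ln":40,"nhd":90,"q":68,"wio":76},{"ih":13,"kjs":66,"nlh":92,"u":42}],"j":[[82,20],{"dq":4,"m":33,"zro":86},[90,93,89,29],{"b":62,"dw":14,"eg":96,"n":47},[56,49,92,15,57]],"ki":[{"b":8,"cg":46,"n":55,"u":19},{"er":84,"l":59},{"d":63,"x":67}]}
After op 3 (remove /j): {"e":[[31,8,59,74,92],{"ln":40,"nhd":90,"q":68,"wio":76},{"ih":13,"kjs":66,"nlh":92,"u":42}],"ki":[{"b":8,"cg":46,"n":55,"u":19},{"er":84,"l":59},{"d":63,"x":67}]}
After op 4 (replace /e/1 78): {"e":[[31,8,59,74,92],78,{"ih":13,"kjs":66,"nlh":92,"u":42}],"ki":[{"b":8,"cg":46,"n":55,"u":19},{"er":84,"l":59},{"d":63,"x":67}]}
After op 5 (replace /ki/1/er 88): {"e":[[31,8,59,74,92],78,{"ih":13,"kjs":66,"nlh":92,"u":42}],"ki":[{"b":8,"cg":46,"n":55,"u":19},{"er":88,"l":59},{"d":63,"x":67}]}
After op 6 (add /ki/3 85): {"e":[[31,8,59,74,92],78,{"ih":13,"kjs":66,"nlh":92,"u":42}],"ki":[{"b":8,"cg":46,"n":55,"u":19},{"er":88,"l":59},{"d":63,"x":67},85]}
After op 7 (remove /ki/1/l): {"e":[[31,8,59,74,92],78,{"ih":13,"kjs":66,"nlh":92,"u":42}],"ki":[{"b":8,"cg":46,"n":55,"u":19},{"er":88},{"d":63,"x":67},85]}
After op 8 (remove /e/0/0): {"e":[[8,59,74,92],78,{"ih":13,"kjs":66,"nlh":92,"u":42}],"ki":[{"b":8,"cg":46,"n":55,"u":19},{"er":88},{"d":63,"x":67},85]}
After op 9 (replace /e/2/kjs 58): {"e":[[8,59,74,92],78,{"ih":13,"kjs":58,"nlh":92,"u":42}],"ki":[{"b":8,"cg":46,"n":55,"u":19},{"er":88},{"d":63,"x":67},85]}
After op 10 (replace /ki/1 88): {"e":[[8,59,74,92],78,{"ih":13,"kjs":58,"nlh":92,"u":42}],"ki":[{"b":8,"cg":46,"n":55,"u":19},88,{"d":63,"x":67},85]}
After op 11 (remove /e/2/kjs): {"e":[[8,59,74,92],78,{"ih":13,"nlh":92,"u":42}],"ki":[{"b":8,"cg":46,"n":55,"u":19},88,{"d":63,"x":67},85]}
After op 12 (add /egj 56): {"e":[[8,59,74,92],78,{"ih":13,"nlh":92,"u":42}],"egj":56,"ki":[{"b":8,"cg":46,"n":55,"u":19},88,{"d":63,"x":67},85]}
After op 13 (replace /e/0/0 16): {"e":[[16,59,74,92],78,{"ih":13,"nlh":92,"u":42}],"egj":56,"ki":[{"b":8,"cg":46,"n":55,"u":19},88,{"d":63,"x":67},85]}
Value at /ki/3: 85

Answer: 85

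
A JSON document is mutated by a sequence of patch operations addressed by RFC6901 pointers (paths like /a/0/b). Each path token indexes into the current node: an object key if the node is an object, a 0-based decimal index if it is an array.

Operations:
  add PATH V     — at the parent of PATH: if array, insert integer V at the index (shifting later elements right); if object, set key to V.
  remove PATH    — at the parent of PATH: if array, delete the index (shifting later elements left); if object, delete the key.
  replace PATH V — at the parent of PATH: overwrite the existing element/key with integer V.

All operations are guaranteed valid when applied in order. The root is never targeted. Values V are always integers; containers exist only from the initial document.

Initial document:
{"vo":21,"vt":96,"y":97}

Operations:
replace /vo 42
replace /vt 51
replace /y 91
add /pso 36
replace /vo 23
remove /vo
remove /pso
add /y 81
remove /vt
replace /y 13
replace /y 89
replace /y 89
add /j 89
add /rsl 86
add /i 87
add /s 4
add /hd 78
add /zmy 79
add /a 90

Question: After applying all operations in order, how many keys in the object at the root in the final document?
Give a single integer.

After op 1 (replace /vo 42): {"vo":42,"vt":96,"y":97}
After op 2 (replace /vt 51): {"vo":42,"vt":51,"y":97}
After op 3 (replace /y 91): {"vo":42,"vt":51,"y":91}
After op 4 (add /pso 36): {"pso":36,"vo":42,"vt":51,"y":91}
After op 5 (replace /vo 23): {"pso":36,"vo":23,"vt":51,"y":91}
After op 6 (remove /vo): {"pso":36,"vt":51,"y":91}
After op 7 (remove /pso): {"vt":51,"y":91}
After op 8 (add /y 81): {"vt":51,"y":81}
After op 9 (remove /vt): {"y":81}
After op 10 (replace /y 13): {"y":13}
After op 11 (replace /y 89): {"y":89}
After op 12 (replace /y 89): {"y":89}
After op 13 (add /j 89): {"j":89,"y":89}
After op 14 (add /rsl 86): {"j":89,"rsl":86,"y":89}
After op 15 (add /i 87): {"i":87,"j":89,"rsl":86,"y":89}
After op 16 (add /s 4): {"i":87,"j":89,"rsl":86,"s":4,"y":89}
After op 17 (add /hd 78): {"hd":78,"i":87,"j":89,"rsl":86,"s":4,"y":89}
After op 18 (add /zmy 79): {"hd":78,"i":87,"j":89,"rsl":86,"s":4,"y":89,"zmy":79}
After op 19 (add /a 90): {"a":90,"hd":78,"i":87,"j":89,"rsl":86,"s":4,"y":89,"zmy":79}
Size at the root: 8

Answer: 8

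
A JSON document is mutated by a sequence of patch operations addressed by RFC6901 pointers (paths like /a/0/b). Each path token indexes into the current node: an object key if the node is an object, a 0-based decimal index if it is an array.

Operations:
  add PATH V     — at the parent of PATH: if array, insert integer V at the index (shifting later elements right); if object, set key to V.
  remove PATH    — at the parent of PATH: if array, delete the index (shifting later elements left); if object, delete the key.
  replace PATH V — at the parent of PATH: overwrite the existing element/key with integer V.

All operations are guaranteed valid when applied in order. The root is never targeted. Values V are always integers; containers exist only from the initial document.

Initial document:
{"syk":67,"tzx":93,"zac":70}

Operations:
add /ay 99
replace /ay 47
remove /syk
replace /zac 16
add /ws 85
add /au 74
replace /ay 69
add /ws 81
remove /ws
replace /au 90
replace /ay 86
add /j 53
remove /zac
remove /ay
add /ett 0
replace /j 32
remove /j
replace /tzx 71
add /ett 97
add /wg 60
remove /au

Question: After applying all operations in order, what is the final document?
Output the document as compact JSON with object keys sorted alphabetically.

After op 1 (add /ay 99): {"ay":99,"syk":67,"tzx":93,"zac":70}
After op 2 (replace /ay 47): {"ay":47,"syk":67,"tzx":93,"zac":70}
After op 3 (remove /syk): {"ay":47,"tzx":93,"zac":70}
After op 4 (replace /zac 16): {"ay":47,"tzx":93,"zac":16}
After op 5 (add /ws 85): {"ay":47,"tzx":93,"ws":85,"zac":16}
After op 6 (add /au 74): {"au":74,"ay":47,"tzx":93,"ws":85,"zac":16}
After op 7 (replace /ay 69): {"au":74,"ay":69,"tzx":93,"ws":85,"zac":16}
After op 8 (add /ws 81): {"au":74,"ay":69,"tzx":93,"ws":81,"zac":16}
After op 9 (remove /ws): {"au":74,"ay":69,"tzx":93,"zac":16}
After op 10 (replace /au 90): {"au":90,"ay":69,"tzx":93,"zac":16}
After op 11 (replace /ay 86): {"au":90,"ay":86,"tzx":93,"zac":16}
After op 12 (add /j 53): {"au":90,"ay":86,"j":53,"tzx":93,"zac":16}
After op 13 (remove /zac): {"au":90,"ay":86,"j":53,"tzx":93}
After op 14 (remove /ay): {"au":90,"j":53,"tzx":93}
After op 15 (add /ett 0): {"au":90,"ett":0,"j":53,"tzx":93}
After op 16 (replace /j 32): {"au":90,"ett":0,"j":32,"tzx":93}
After op 17 (remove /j): {"au":90,"ett":0,"tzx":93}
After op 18 (replace /tzx 71): {"au":90,"ett":0,"tzx":71}
After op 19 (add /ett 97): {"au":90,"ett":97,"tzx":71}
After op 20 (add /wg 60): {"au":90,"ett":97,"tzx":71,"wg":60}
After op 21 (remove /au): {"ett":97,"tzx":71,"wg":60}

Answer: {"ett":97,"tzx":71,"wg":60}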